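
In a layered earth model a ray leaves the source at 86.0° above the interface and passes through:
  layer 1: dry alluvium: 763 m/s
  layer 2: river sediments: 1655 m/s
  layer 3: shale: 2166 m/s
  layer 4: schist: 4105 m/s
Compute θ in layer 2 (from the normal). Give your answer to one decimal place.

From the normal: θ₁ = 90° − 86.0° = 4.0°.
Ray parameter p = sin 4.0° / 763 = 9.1424e-05 s/m.
sin θ_2 = p·V_2 = 9.1424e-05 × 1655 = 0.1513.
θ_2 = 8.70° from the vertical.

8.7°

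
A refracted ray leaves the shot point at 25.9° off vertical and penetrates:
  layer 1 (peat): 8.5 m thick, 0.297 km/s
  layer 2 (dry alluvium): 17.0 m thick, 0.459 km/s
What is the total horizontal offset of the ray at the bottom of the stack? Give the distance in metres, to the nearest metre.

Apply Snell's law at each interface; in layer i the horizontal offset is hᵢ·tan θᵢ.
Layer 1: θ = 25.90°; offset = 8.5·tan 25.90° = 4.127 m.
Layer 2: sin θ = 0.459·sin 25.9°/0.297 = 0.6751, θ = 42.46°; offset = 17.0·tan 42.46° = 15.555 m.
Σ offsets = 19.682 m.

20 m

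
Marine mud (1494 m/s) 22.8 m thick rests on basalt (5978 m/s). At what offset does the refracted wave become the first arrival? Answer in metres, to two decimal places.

θ_c = arcsin(1494/5978) = 14.47°, so cos θ_c = 0.9683 and tᵢ = 2h cos θ_c/V₁ = 0.0296 s.
At crossover x/V₁ = x/V₂ + tᵢ ⇒ x = tᵢ/(1/V₁ − 1/V₂) = 0.02955/(6.6934e-04 − 1.6728e-04) = 58.86 m.

58.86 m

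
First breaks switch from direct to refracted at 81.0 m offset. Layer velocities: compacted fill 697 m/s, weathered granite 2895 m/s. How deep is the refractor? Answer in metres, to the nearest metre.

x_cross = 2h·√((V₂+V₁)/(V₂−V₁)) → h = x_cross / (2·√((V₂+V₁)/(V₂−V₁))).
√((V₂+V₁)/(V₂−V₁)) = √((2895+697)/(2895−697)) = 1.2784.
h = 81.0 / (2·1.2784) = 31.68 m.

32 m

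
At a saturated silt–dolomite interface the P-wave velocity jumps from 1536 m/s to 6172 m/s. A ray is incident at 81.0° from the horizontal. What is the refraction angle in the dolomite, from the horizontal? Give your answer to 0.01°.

51.05°

Angle from the normal: 90° − 81.0° = 9.0°.
sin θ₁/V₁ = sin θ₂/V₂ ⇒ sin θ₂ = 6172·sin 9.0°/1536 = 6172·0.1564/1536 = 0.6286.
θ₂ = sin⁻¹(0.6286) = 38.95° (from vertical).
From the interface: 90° − 38.95° = 51.05°.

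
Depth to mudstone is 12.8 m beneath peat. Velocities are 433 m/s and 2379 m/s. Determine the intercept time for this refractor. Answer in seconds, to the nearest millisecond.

θ_c = arcsin(V₁/V₂) = arcsin(433/2379) = 10.49°; cos θ_c = 0.9833.
tᵢ = 2h·cos θ_c / V₁ = 2·12.8·0.9833 / 433 = 0.05813 s.

0.058 s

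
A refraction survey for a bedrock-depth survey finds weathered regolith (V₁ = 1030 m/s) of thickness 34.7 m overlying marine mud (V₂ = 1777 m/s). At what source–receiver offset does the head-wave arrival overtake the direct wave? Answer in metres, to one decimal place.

x_cross = 2h·√((V₂+V₁)/(V₂−V₁)).
(V₂+V₁)/(V₂−V₁) = (1777+1030)/(1777−1030) = 3.7577; √ = 1.9385.
x_cross = 2·34.7·1.9385 = 134.53 m.

134.5 m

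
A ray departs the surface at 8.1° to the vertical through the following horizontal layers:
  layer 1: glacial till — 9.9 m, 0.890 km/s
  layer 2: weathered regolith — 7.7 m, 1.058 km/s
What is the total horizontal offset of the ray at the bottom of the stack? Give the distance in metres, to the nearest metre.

3 m

Apply Snell's law at each interface; in layer i the horizontal offset is hᵢ·tan θᵢ.
Layer 1: θ = 8.10°; offset = 9.9·tan 8.10° = 1.409 m.
Layer 2: sin θ = 1.058·sin 8.1°/0.890 = 0.1675, θ = 9.64°; offset = 7.7·tan 9.64° = 1.308 m.
Summing the layer offsets gives 2.717 m.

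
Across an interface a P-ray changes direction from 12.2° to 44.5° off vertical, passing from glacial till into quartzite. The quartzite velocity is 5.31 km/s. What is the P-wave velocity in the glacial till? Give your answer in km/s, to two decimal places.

sin 12.2° = 0.2113; sin 44.5° = 0.7009.
V₁ = V₂·(sin θ₁/sin θ₂) = 5.31·(0.2113/0.7009) = 1.60 km/s.

1.60 km/s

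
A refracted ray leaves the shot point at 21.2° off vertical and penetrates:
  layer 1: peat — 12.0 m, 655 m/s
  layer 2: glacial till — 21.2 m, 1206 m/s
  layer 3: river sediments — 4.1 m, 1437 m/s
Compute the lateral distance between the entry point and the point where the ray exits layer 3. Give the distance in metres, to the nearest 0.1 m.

Apply Snell's law at each interface; in layer i the horizontal offset is hᵢ·tan θᵢ.
Layer 1: θ = 21.20°; offset = 12.0·tan 21.20° = 4.654 m.
Layer 2: sin θ = 1206·sin 21.2°/655 = 0.6658, θ = 41.75°; offset = 21.2·tan 41.75° = 18.919 m.
Layer 3: sin θ = 1437·sin 21.2°/655 = 0.7934, θ = 52.50°; offset = 4.1·tan 52.50° = 5.343 m.
Σ offsets = 28.917 m.

28.9 m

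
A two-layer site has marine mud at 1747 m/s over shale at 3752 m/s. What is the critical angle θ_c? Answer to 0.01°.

27.75°

At critical incidence the refracted ray runs along the interface (θ₂ = 90°), so sin θ_c = V₁/V₂.
θ_c = arcsin(1747/3752) = arcsin 0.4656 = 27.75°.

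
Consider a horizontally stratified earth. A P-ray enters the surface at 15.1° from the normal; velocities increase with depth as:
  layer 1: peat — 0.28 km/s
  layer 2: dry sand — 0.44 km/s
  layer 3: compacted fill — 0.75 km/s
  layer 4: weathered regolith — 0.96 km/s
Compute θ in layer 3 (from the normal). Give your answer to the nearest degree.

Snell's law across each interface conserves sin θ / V, so sin θ_3 = V_3·sin θ₁/V₁.
sin θ_3 = 0.75 × sin 15.1° / 0.28 = 0.6978.
θ_3 = 44.25° from the vertical.

44°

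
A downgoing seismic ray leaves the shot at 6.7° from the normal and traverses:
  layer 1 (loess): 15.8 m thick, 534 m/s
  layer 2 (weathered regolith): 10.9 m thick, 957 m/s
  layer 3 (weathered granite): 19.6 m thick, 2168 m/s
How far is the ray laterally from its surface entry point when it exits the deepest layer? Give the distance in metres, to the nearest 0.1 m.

14.7 m

Apply Snell's law at each interface; in layer i the horizontal offset is hᵢ·tan θᵢ.
Layer 1: θ = 6.70°; offset = 15.8·tan 6.70° = 1.856 m.
Layer 2: sin θ = 957·sin 6.7°/534 = 0.2091, θ = 12.07°; offset = 10.9·tan 12.07° = 2.331 m.
Layer 3: sin θ = 2168·sin 6.7°/534 = 0.4737, θ = 28.27°; offset = 19.6·tan 28.27° = 10.542 m.
Total horizontal offset = 14.728 m.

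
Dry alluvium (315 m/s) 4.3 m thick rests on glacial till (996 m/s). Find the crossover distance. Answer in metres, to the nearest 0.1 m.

x_cross = 2h·√((V₂+V₁)/(V₂−V₁)).
(V₂+V₁)/(V₂−V₁) = (996+315)/(996−315) = 1.9251; √ = 1.3875.
x_cross = 2·4.3·1.3875 = 11.93 m.

11.9 m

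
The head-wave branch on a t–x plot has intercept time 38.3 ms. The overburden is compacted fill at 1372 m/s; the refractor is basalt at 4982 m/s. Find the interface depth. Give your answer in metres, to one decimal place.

27.3 m

θ_c = arcsin(1372/4982) = 15.99°; cos θ_c = 0.9613.
tᵢ = 2h cos θ_c/V₁ ⇒ h = tᵢ·V₁/(2 cos θ_c) = 0.0383·1372/(2·0.9613) = 27.33 m.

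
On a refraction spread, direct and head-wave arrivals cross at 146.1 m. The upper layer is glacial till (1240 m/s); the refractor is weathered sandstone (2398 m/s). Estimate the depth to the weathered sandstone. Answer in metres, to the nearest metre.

41 m

x_cross = 2h·√((V₂+V₁)/(V₂−V₁)) → h = x_cross / (2·√((V₂+V₁)/(V₂−V₁))).
√((V₂+V₁)/(V₂−V₁)) = √((2398+1240)/(2398−1240)) = 1.7725.
h = 146.1 / (2·1.7725) = 41.21 m.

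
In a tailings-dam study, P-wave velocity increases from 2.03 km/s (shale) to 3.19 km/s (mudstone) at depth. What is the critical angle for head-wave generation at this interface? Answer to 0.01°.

Critical incidence: sin θ_c = V₁/V₂ = 2.03/3.19 = 0.6364.
θ_c = arcsin 0.6364 = 39.52°.

39.52°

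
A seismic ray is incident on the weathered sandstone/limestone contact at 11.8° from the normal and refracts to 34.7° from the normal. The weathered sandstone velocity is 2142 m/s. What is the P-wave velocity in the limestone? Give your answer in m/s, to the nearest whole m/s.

5963 m/s

Snell's law: sin 11.8°/V₁ = sin 34.7°/V₂.
V₂ = V₁·sin 34.7°/sin 11.8° = 2142 × 2.7838 = 5962.94 m/s.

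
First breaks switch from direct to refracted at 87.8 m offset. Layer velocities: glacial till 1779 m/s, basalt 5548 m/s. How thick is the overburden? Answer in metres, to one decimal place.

31.5 m

h = (x_cross/2)·√((V₂−V₁)/(V₂+V₁)).
(V₂−V₁)/(V₂+V₁) = (5548−1779)/(5548+1779) = 0.5144; √ = 0.7172.
h = (87.8/2)·0.7172 = 31.49 m.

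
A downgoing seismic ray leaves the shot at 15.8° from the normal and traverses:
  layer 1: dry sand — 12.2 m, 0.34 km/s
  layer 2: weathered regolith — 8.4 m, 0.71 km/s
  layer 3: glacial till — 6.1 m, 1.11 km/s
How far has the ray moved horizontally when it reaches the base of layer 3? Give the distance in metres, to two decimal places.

Ray parameter p = sin 15.8° / 0.34 km/s = 8.0082e-01 s/km.
Layer 1: θ = 15.80°; offset = 12.2·tan 15.80° = 3.4523 m.
Layer 2: sin θ = p·0.71 = 0.5686 → θ = 34.65°; offset = 8.4·tan 34.65° = 5.8059 m.
Layer 3: sin θ = p·1.11 = 0.8889 → θ = 62.74°; offset = 6.1·tan 62.74° = 11.8374 m.
Summing the layer offsets gives 21.0956 m.

21.10 m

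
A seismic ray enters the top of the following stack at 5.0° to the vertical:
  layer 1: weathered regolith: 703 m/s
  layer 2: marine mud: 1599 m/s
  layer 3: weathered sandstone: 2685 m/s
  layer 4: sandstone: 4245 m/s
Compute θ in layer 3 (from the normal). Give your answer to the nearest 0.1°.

Snell's law across each interface conserves sin θ / V, so sin θ_3 = V_3·sin θ₁/V₁.
sin θ_3 = 2685 × sin 5.0° / 703 = 0.3329.
θ_3 = arcsin 0.3329 = 19.44°.

19.4°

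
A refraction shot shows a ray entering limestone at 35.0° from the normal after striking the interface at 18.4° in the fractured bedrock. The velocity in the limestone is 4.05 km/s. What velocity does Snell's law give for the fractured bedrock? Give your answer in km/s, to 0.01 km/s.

sin 18.4° = 0.3156; sin 35.0° = 0.5736.
V₁ = V₂·(sin θ₁/sin θ₂) = 4.05·(0.3156/0.5736) = 2.23 km/s.

2.23 km/s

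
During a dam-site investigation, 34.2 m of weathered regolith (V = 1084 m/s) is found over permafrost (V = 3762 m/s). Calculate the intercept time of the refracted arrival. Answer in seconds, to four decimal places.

θ_c = arcsin(V₁/V₂) = arcsin(1084/3762) = 16.75°; cos θ_c = 0.9576.
tᵢ = 2h·cos θ_c / V₁ = 2·34.2·0.9576 / 1084 = 0.06042 s.

0.0604 s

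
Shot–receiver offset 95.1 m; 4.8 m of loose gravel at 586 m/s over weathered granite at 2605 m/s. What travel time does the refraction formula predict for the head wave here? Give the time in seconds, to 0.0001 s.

0.0525 s

t = x/V₂ + 2h·√(V₂²−V₁²)/(V₁V₂).
√(V₂²−V₁²) = √(2605²−586²) = 2538.2 m/s; delay term = 2·4.8·2538.2/(586·2605) = 0.01596 s.
t = 95.1/2605 + 0.01596 = 0.05247 s.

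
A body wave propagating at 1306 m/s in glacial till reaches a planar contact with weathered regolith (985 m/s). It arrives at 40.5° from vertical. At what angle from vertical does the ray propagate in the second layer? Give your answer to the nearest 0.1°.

29.3°

Snell's law: sin θ₂ = (V₂/V₁)·sin θ₁ = (985/1306)·sin 40.5° = 0.4898.
θ₂ = arcsin 0.4898 = 29.33° from the normal.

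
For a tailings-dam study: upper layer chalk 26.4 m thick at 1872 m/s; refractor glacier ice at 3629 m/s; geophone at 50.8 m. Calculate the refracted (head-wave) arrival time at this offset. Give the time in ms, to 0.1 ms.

38.2 ms

θ_c = arcsin(V₁/V₂) = arcsin(1872/3629) = 31.05°, cos θ_c = 0.8567.
Intercept time tᵢ = 2h cos θ_c / V₁ = 2·26.4·0.8567/1872 = 0.02416 s.
t = x/V₂ + tᵢ = 50.8/3629 + 0.02416 = 0.03816 s.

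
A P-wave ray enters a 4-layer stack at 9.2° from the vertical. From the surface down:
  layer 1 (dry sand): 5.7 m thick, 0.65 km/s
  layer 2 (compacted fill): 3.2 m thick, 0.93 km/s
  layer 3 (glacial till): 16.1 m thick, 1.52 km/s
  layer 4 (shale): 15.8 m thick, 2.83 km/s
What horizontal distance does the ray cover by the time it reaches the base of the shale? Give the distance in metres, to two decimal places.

p = sin θ₁/V₁ = sin 9.2°/0.65 = 2.4597e-01 s/km is conserved through the stack.
Layer 1: θ = 9.20°; offset = 5.7·tan 9.20° = 0.9232 m.
Layer 2: sin θ = p·0.93 = 0.2288 → θ = 13.22°; offset = 3.2·tan 13.22° = 0.7519 m.
Layer 3: sin θ = p·1.52 = 0.3739 → θ = 21.95°; offset = 16.1·tan 21.95° = 6.4901 m.
Layer 4: sin θ = p·2.83 = 0.6961 → θ = 44.11°; offset = 15.8·tan 44.11° = 15.3192 m.
Total horizontal offset = 23.4844 m.

23.48 m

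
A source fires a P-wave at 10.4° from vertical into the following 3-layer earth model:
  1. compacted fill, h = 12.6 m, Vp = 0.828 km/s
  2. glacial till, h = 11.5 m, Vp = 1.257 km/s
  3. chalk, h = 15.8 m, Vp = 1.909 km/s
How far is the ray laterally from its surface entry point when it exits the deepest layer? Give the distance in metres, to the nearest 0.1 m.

p = sin θ₁/V₁ = sin 10.4°/0.828 = 2.1802e-01 s/km is conserved through the stack.
Layer 1: θ = 10.40°; offset = 12.6·tan 10.40° = 2.313 m.
Layer 2: sin θ = p·1.257 = 0.2740 → θ = 15.91°; offset = 11.5·tan 15.91° = 3.277 m.
Layer 3: sin θ = p·1.909 = 0.4162 → θ = 24.59°; offset = 15.8·tan 24.59° = 7.232 m.
Total horizontal offset = 12.822 m.

12.8 m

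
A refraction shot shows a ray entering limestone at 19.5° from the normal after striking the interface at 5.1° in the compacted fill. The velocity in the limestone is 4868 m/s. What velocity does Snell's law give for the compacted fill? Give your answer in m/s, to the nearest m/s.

1296 m/s

sin 5.1° = 0.0889; sin 19.5° = 0.3338.
V₁ = V₂·(sin θ₁/sin θ₂) = 4868·(0.0889/0.3338) = 1296.37 m/s.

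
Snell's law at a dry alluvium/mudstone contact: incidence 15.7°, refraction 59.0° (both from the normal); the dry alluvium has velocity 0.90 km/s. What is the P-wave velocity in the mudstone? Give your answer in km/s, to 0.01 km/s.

2.85 km/s

sin 15.7° = 0.2706; sin 59.0° = 0.8572.
V₂ = V₁·(sin θ₂/sin θ₁) = 0.90·(0.8572/0.2706) = 2.85 km/s.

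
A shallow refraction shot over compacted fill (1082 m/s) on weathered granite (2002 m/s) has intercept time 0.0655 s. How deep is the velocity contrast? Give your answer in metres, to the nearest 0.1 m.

h = tᵢ·V₁·V₂ / (2·√(V₂²−V₁²)).
√(V₂²−V₁²) = √(2002² − 1082²) = 1684.4 m/s.
h = 0.0655 s × 1082 × 2002 / (2 × 1684.4) = 42.12 m.

42.1 m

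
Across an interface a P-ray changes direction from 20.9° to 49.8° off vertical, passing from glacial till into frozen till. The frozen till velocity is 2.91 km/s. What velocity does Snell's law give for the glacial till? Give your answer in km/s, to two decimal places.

sin 20.9° = 0.3567; sin 49.8° = 0.7638.
V₁ = V₂·(sin θ₁/sin θ₂) = 2.91·(0.3567/0.7638) = 1.36 km/s.

1.36 km/s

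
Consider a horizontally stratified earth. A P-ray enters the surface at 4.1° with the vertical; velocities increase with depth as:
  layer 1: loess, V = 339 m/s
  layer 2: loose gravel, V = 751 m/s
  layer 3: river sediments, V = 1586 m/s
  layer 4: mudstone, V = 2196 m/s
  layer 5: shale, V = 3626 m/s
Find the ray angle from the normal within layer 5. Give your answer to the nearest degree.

50°

Ray parameter p = sin 4.1° / 339 = 2.1091e-04 s/m.
sin θ_5 = p·V_5 = 2.1091e-04 × 3626 = 0.7647.
θ_5 = 49.88° from the vertical.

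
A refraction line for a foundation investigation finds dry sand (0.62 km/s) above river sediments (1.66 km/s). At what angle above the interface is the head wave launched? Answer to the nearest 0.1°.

68.1°

Critical incidence: sin θ_c = V₁/V₂ = 0.62/1.66 = 0.3735.
θ_c = arcsin 0.3735 = 21.93°.
Measured from the interface: 90° − 21.93° = 68.07°.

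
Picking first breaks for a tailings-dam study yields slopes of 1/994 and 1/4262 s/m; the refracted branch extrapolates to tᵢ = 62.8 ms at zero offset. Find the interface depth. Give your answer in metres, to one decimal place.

h = tᵢ·V₁·V₂ / (2·√(V₂²−V₁²)).
√(V₂²−V₁²) = √(4262² − 994²) = 4144.5 m/s.
h = 0.0628 s × 994 × 4262 / (2 × 4144.5) = 32.10 m.

32.1 m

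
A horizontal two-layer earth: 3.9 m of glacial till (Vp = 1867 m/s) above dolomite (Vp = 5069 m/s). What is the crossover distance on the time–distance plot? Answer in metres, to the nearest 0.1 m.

11.5 m

x_cross = 2h·√((V₂+V₁)/(V₂−V₁)).
(V₂+V₁)/(V₂−V₁) = (5069+1867)/(5069−1867) = 2.1661; √ = 1.4718.
x_cross = 2·3.9·1.4718 = 11.48 m.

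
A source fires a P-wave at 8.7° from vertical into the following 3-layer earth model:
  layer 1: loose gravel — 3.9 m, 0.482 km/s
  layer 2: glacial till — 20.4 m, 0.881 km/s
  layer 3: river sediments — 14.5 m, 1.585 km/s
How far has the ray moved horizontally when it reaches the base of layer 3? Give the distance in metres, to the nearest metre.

Apply Snell's law at each interface; in layer i the horizontal offset is hᵢ·tan θᵢ.
Layer 1: θ = 8.70°; offset = 3.9·tan 8.70° = 0.597 m.
Layer 2: sin θ = 0.881·sin 8.7°/0.482 = 0.2765, θ = 16.05°; offset = 20.4·tan 16.05° = 5.869 m.
Layer 3: sin θ = 1.585·sin 8.7°/0.482 = 0.4974, θ = 29.83°; offset = 14.5·tan 29.83° = 8.314 m.
Total horizontal offset = 14.779 m.

15 m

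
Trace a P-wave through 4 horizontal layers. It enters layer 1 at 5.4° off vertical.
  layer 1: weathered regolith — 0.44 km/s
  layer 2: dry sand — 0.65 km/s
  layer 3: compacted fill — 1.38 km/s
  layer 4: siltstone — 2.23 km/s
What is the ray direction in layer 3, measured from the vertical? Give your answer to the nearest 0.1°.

Ray parameter p = sin 5.4° / 0.44 = 2.1388e-01 s/km.
sin θ_3 = p·V_3 = 2.1388e-01 × 1.38 = 0.2952.
θ_3 = arcsin 0.2952 = 17.17°.

17.2°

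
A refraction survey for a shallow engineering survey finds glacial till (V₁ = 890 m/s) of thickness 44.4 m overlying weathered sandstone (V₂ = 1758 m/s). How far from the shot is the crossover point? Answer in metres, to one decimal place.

x_cross = 2h·√((V₂+V₁)/(V₂−V₁)).
(V₂+V₁)/(V₂−V₁) = (1758+890)/(1758−890) = 3.0507; √ = 1.7466.
x_cross = 2·44.4·1.7466 = 155.10 m.

155.1 m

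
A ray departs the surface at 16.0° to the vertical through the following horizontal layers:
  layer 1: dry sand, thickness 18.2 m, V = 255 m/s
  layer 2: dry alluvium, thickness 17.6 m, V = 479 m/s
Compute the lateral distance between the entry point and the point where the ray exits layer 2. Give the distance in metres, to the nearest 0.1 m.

15.9 m

p = sin θ₁/V₁ = sin 16.0°/255 = 1.0809e-03 s/m is conserved through the stack.
Layer 1: θ = 16.00°; offset = 18.2·tan 16.00° = 5.219 m.
Layer 2: sin θ = p·479 = 0.5178 → θ = 31.18°; offset = 17.6·tan 31.18° = 10.652 m.
Total horizontal offset = 15.870 m.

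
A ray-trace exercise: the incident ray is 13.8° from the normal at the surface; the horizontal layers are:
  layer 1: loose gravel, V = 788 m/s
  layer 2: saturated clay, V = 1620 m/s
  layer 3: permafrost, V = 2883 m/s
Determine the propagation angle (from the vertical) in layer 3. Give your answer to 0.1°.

60.8°

Ray parameter p = sin 13.8° / 788 = 3.0271e-04 s/m.
sin θ_3 = p·V_3 = 3.0271e-04 × 2883 = 0.8727.
θ_3 = 60.77° from the vertical.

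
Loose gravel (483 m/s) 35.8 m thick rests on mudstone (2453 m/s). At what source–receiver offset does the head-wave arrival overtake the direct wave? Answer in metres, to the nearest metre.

87 m

θ_c = arcsin(483/2453) = 11.36°, so cos θ_c = 0.9804 and tᵢ = 2h cos θ_c/V₁ = 0.1453 s.
At crossover x/V₁ = x/V₂ + tᵢ ⇒ x = tᵢ/(1/V₁ − 1/V₂) = 0.14534/(2.0704e-03 − 4.0766e-04) = 87.41 m.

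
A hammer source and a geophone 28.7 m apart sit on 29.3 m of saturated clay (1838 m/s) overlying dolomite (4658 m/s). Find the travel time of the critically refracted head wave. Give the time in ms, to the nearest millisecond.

t = x/V₂ + 2h·√(V₂²−V₁²)/(V₁V₂).
√(V₂²−V₁²) = √(4658²−1838²) = 4280.0 m/s; delay term = 2·29.3·4280.0/(1838·4658) = 0.02930 s.
t = 28.7/4658 + 0.02930 = 0.03546 s.

35 ms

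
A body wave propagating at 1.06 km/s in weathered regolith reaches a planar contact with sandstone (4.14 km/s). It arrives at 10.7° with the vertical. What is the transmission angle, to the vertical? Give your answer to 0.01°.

sin θ₁/V₁ = sin θ₂/V₂ ⇒ sin θ₂ = 4.14·sin 10.7°/1.06 = 4.14·0.1857/1.06 = 0.7252.
θ₂ = arcsin 0.7252 = 46.48° from the normal.

46.48°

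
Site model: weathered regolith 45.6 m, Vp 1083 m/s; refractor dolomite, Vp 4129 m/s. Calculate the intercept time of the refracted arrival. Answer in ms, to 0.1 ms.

tᵢ = 2h·√(V₂²−V₁²)/(V₁V₂).
√(V₂²−V₁²) = √(4129²−1083²) = 3984.4 m/s.
tᵢ = 2·45.6·3984.4/(1083·4129) = 0.08126 s.

81.3 ms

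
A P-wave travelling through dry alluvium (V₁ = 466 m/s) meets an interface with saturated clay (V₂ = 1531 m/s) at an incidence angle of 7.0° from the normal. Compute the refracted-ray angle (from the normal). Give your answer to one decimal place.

sin θ₁/V₁ = sin θ₂/V₂ ⇒ sin θ₂ = 1531·sin 7.0°/466 = 1531·0.1219/466 = 0.4004.
θ₂ = arcsin 0.4004 = 23.60° from the normal.

23.6°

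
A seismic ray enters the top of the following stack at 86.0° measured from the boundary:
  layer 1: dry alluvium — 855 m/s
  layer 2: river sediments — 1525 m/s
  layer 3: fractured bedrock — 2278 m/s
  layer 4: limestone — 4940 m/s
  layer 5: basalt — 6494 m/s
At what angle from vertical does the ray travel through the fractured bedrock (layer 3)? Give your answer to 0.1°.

10.7°

From the normal: θ₁ = 90° − 86.0° = 4.0°.
Ray parameter p = sin 4.0° / 855 = 8.1587e-05 s/m.
sin θ_3 = p·V_3 = 8.1587e-05 × 2278 = 0.1859.
θ_3 = arcsin 0.1859 = 10.71°.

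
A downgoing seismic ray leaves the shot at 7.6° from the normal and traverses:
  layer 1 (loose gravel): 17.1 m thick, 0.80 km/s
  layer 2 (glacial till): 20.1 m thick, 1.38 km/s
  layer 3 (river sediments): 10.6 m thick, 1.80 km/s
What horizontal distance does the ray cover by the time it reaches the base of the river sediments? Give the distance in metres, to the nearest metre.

10 m

Ray parameter p = sin 7.6° / 0.80 km/s = 1.6532e-01 s/km.
Layer 1: θ = 7.60°; offset = 17.1·tan 7.60° = 2.282 m.
Layer 2: sin θ = p·1.38 = 0.2281 → θ = 13.19°; offset = 20.1·tan 13.19° = 4.710 m.
Layer 3: sin θ = p·1.80 = 0.2976 → θ = 17.31°; offset = 10.6·tan 17.31° = 3.304 m.
Σ offsets = 10.295 m.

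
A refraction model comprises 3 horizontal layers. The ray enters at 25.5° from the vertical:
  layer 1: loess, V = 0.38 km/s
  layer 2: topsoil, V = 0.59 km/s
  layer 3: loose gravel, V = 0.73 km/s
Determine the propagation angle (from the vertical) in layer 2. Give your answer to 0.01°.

Snell's law across each interface conserves sin θ / V, so sin θ_2 = V_2·sin θ₁/V₁.
sin θ_2 = 0.59 × sin 25.5° / 0.38 = 0.6684.
θ_2 = 41.95° from the vertical.

41.95°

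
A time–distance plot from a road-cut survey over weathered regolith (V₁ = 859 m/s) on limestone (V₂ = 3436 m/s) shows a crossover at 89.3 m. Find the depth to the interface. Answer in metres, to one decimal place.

x_cross = 2h·√((V₂+V₁)/(V₂−V₁)) → h = x_cross / (2·√((V₂+V₁)/(V₂−V₁))).
√((V₂+V₁)/(V₂−V₁)) = √((3436+859)/(3436−859)) = 1.2910.
h = 89.3 / (2·1.2910) = 34.59 m.

34.6 m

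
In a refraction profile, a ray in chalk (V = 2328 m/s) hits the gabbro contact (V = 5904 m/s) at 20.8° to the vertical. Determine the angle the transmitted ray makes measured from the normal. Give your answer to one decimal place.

sin θ₁/V₁ = sin θ₂/V₂ ⇒ sin θ₂ = 5904·sin 20.8°/2328 = 5904·0.3551/2328 = 0.9006.
θ₂ = sin⁻¹(0.9006) = 64.23° (from vertical).

64.2°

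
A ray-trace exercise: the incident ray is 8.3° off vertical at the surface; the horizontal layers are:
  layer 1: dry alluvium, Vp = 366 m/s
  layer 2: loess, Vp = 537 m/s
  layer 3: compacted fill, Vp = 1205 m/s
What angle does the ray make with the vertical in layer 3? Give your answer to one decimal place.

Snell's law across each interface conserves sin θ / V, so sin θ_3 = V_3·sin θ₁/V₁.
sin θ_3 = 1205 × sin 8.3° / 366 = 0.4753.
θ_3 = 28.38° from the vertical.

28.4°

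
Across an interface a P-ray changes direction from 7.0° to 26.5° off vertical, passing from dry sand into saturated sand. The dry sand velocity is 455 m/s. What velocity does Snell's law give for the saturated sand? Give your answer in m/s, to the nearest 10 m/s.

sin 7.0° = 0.1219; sin 26.5° = 0.4462.
V₂ = V₁·(sin θ₂/sin θ₁) = 455·(0.4462/0.1219) = 1665.88 m/s.

1670 m/s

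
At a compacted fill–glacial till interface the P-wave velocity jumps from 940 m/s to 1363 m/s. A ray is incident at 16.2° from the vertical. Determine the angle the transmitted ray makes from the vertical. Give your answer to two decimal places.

23.86°

Snell's law: sin θ₂ = (V₂/V₁)·sin θ₁ = (1363/940)·sin 16.2° = 0.4045.
θ₂ = sin⁻¹(0.4045) = 23.86° (from vertical).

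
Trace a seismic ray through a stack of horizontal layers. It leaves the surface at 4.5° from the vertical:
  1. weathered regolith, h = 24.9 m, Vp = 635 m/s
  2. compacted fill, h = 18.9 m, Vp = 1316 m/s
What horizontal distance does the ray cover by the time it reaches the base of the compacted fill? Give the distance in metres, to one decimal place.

5.1 m

p = sin θ₁/V₁ = sin 4.5°/635 = 1.2356e-04 s/m is conserved through the stack.
Layer 1: θ = 4.50°; offset = 24.9·tan 4.50° = 1.960 m.
Layer 2: sin θ = p·1316 = 0.1626 → θ = 9.36°; offset = 18.9·tan 9.36° = 3.115 m.
Σ offsets = 5.074 m.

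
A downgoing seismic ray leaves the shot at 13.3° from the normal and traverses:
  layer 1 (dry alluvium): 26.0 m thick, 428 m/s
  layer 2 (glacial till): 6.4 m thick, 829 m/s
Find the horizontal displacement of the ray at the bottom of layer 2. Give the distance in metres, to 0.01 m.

Ray parameter p = sin 13.3° / 428 m/s = 5.3750e-04 s/m.
Layer 1: θ = 13.30°; offset = 26.0·tan 13.30° = 6.1461 m.
Layer 2: sin θ = p·829 = 0.4456 → θ = 26.46°; offset = 6.4·tan 26.46° = 3.1855 m.
Total horizontal offset = 9.3316 m.

9.33 m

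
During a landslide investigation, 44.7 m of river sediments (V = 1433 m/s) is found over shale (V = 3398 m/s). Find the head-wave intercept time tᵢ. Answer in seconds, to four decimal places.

θ_c = arcsin(V₁/V₂) = arcsin(1433/3398) = 24.94°; cos θ_c = 0.9067.
tᵢ = 2h·cos θ_c / V₁ = 2·44.7·0.9067 / 1433 = 0.05657 s.

0.0566 s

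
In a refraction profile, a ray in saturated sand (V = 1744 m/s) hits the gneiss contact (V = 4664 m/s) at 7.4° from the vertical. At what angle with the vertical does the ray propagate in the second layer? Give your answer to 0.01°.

20.15°

Snell's law: sin θ₂ = (V₂/V₁)·sin θ₁ = (4664/1744)·sin 7.4° = 0.3444.
θ₂ = sin⁻¹(0.3444) = 20.15° (from vertical).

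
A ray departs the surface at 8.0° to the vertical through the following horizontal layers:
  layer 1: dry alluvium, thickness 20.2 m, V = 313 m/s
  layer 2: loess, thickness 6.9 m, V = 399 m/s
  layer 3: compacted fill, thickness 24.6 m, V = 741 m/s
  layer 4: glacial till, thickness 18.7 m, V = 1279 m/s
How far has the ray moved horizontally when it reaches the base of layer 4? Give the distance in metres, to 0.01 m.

p = sin θ₁/V₁ = sin 8.0°/313 = 4.4464e-04 s/m is conserved through the stack.
Layer 1: θ = 8.00°; offset = 20.2·tan 8.00° = 2.8389 m.
Layer 2: sin θ = p·399 = 0.1774 → θ = 10.22°; offset = 6.9·tan 10.22° = 1.2439 m.
Layer 3: sin θ = p·741 = 0.3295 → θ = 19.24°; offset = 24.6·tan 19.24° = 8.5845 m.
Layer 4: sin θ = p·1279 = 0.5687 → θ = 34.66°; offset = 18.7·tan 34.66° = 12.9289 m.
Σ offsets = 25.5963 m.

25.60 m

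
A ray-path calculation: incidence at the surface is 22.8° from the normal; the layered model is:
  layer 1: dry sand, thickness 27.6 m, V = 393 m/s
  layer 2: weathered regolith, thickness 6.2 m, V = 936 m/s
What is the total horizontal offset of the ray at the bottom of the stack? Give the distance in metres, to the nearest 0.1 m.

26.5 m

p = sin θ₁/V₁ = sin 22.8°/393 = 9.8604e-04 s/m is conserved through the stack.
Layer 1: θ = 22.80°; offset = 27.6·tan 22.80° = 11.602 m.
Layer 2: sin θ = p·936 = 0.9229 → θ = 67.36°; offset = 6.2·tan 67.36° = 14.865 m.
Total horizontal offset = 26.467 m.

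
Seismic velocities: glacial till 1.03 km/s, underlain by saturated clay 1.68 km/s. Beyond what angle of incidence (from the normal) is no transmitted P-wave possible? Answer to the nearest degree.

38°

Critical incidence: sin θ_c = V₁/V₂ = 1.03/1.68 = 0.6131.
θ_c = arcsin 0.6131 = 37.81°.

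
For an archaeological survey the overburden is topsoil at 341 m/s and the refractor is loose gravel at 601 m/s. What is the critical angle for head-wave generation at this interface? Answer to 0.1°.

34.6°

Critical incidence: sin θ_c = V₁/V₂ = 341/601 = 0.5674.
θ_c = arcsin 0.5674 = 34.57°.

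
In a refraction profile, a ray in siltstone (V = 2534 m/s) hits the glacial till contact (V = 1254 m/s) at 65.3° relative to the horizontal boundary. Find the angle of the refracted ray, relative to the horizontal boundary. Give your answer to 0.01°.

Convert to the normal: θ₁ = 90° − 65.3° = 24.7°.
Snell's law: sin θ₂ = (V₂/V₁)·sin θ₁ = (1254/2534)·sin 24.7° = 0.2068.
θ₂ = sin⁻¹(0.2068) = 11.93° (from vertical).
From the interface: 90° − 11.93° = 78.07°.

78.07°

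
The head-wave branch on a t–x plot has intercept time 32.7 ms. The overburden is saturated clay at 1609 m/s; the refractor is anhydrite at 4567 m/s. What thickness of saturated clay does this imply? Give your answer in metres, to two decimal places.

θ_c = arcsin(1609/4567) = 20.63°; cos θ_c = 0.9359.
tᵢ = 2h cos θ_c/V₁ ⇒ h = tᵢ·V₁/(2 cos θ_c) = 0.0327·1609/(2·0.9359) = 28.11 m.

28.11 m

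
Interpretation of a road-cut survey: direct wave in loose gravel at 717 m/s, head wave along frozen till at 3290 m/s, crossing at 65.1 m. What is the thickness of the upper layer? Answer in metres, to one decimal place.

26.1 m

x_cross = 2h·√((V₂+V₁)/(V₂−V₁)) → h = x_cross / (2·√((V₂+V₁)/(V₂−V₁))).
√((V₂+V₁)/(V₂−V₁)) = √((3290+717)/(3290−717)) = 1.2479.
h = 65.1 / (2·1.2479) = 26.08 m.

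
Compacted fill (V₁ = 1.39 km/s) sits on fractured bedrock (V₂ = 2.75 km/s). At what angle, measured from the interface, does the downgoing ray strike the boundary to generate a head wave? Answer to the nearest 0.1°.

At critical incidence the refracted ray runs along the interface (θ₂ = 90°), so sin θ_c = V₁/V₂.
θ_c = arcsin(1.39/2.75) = arcsin 0.5055 = 30.36°.
Measured from the interface: 90° − 30.36° = 59.64°.

59.6°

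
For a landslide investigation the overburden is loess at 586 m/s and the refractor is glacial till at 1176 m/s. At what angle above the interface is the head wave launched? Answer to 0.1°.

60.1°

Critical incidence: sin θ_c = V₁/V₂ = 586/1176 = 0.4983.
θ_c = arcsin 0.4983 = 29.89°.
Measured from the interface: 90° − 29.89° = 60.11°.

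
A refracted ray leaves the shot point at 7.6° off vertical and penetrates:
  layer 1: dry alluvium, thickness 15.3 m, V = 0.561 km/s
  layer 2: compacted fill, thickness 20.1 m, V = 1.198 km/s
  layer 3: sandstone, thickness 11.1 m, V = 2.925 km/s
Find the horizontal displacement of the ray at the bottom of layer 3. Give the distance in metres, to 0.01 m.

Apply Snell's law at each interface; in layer i the horizontal offset is hᵢ·tan θᵢ.
Layer 1: θ = 7.60°; offset = 15.3·tan 7.60° = 2.0415 m.
Layer 2: sin θ = 1.198·sin 7.6°/0.561 = 0.2824, θ = 16.41°; offset = 20.1·tan 16.41° = 5.9178 m.
Layer 3: sin θ = 2.925·sin 7.6°/0.561 = 0.6896, θ = 43.60°; offset = 11.1·tan 43.60° = 10.5690 m.
Summing the layer offsets gives 18.5282 m.

18.53 m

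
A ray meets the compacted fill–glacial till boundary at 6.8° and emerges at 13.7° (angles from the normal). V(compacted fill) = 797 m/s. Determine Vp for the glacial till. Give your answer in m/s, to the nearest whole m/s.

sin 6.8° = 0.1184; sin 13.7° = 0.2368.
V₂ = V₁·(sin θ₂/sin θ₁) = 797·(0.2368/0.1184) = 1594.20 m/s.

1594 m/s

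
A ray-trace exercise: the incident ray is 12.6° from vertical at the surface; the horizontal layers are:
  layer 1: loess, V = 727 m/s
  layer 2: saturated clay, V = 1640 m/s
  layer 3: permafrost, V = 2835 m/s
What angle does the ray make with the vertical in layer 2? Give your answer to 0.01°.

29.48°

Ray parameter p = sin 12.6° / 727 = 3.0006e-04 s/m.
sin θ_2 = p·V_2 = 3.0006e-04 × 1640 = 0.4921.
θ_2 = arcsin 0.4921 = 29.48°.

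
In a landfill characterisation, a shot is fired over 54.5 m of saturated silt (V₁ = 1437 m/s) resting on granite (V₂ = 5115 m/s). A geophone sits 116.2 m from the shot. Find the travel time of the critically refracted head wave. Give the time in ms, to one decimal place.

θ_c = arcsin(V₁/V₂) = arcsin(1437/5115) = 16.32°, cos θ_c = 0.9597.
Intercept time tᵢ = 2h cos θ_c / V₁ = 2·54.5·0.9597/1437 = 0.07280 s.
t = x/V₂ + tᵢ = 116.2/5115 + 0.07280 = 0.09552 s.

95.5 ms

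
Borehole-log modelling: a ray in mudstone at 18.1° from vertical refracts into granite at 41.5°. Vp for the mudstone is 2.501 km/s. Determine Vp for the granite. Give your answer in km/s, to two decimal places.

Snell's law: sin 18.1°/V₁ = sin 41.5°/V₂.
V₂ = V₁·sin 41.5°/sin 18.1° = 2.501 × 2.1328 = 5.33 km/s.

5.33 km/s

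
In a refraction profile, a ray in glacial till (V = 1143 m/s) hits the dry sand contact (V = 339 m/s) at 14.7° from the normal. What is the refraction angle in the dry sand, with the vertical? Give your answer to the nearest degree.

4°

Snell's law: sin θ₂ = (V₂/V₁)·sin θ₁ = (339/1143)·sin 14.7° = 0.0753.
θ₂ = sin⁻¹(0.0753) = 4.32° (from vertical).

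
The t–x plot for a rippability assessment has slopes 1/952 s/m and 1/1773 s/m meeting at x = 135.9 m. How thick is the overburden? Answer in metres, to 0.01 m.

h = (x_cross/2)·√((V₂−V₁)/(V₂+V₁)).
(V₂−V₁)/(V₂+V₁) = (1773−952)/(1773+952) = 0.3013; √ = 0.5489.
h = (135.9/2)·0.5489 = 37.30 m.

37.30 m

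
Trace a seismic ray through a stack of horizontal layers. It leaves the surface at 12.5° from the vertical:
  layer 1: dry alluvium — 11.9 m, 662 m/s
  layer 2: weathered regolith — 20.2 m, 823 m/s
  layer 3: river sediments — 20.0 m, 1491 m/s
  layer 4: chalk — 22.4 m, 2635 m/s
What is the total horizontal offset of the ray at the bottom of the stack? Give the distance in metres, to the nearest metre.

57 m

p = sin θ₁/V₁ = sin 12.5°/662 = 3.2695e-04 s/m is conserved through the stack.
Layer 1: θ = 12.50°; offset = 11.9·tan 12.50° = 2.638 m.
Layer 2: sin θ = p·823 = 0.2691 → θ = 15.61°; offset = 20.2·tan 15.61° = 5.644 m.
Layer 3: sin θ = p·1491 = 0.4875 → θ = 29.18°; offset = 20.0·tan 29.18° = 11.166 m.
Layer 4: sin θ = p·2635 = 0.8615 → θ = 59.49°; offset = 22.4·tan 59.49° = 38.007 m.
Total horizontal offset = 57.455 m.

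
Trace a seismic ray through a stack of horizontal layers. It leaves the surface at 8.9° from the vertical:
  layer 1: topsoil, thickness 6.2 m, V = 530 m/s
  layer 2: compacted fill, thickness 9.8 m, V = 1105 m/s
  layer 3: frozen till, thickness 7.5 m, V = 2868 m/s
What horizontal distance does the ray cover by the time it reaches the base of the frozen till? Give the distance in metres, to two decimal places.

p = sin θ₁/V₁ = sin 8.9°/530 = 2.9191e-04 s/m is conserved through the stack.
Layer 1: θ = 8.90°; offset = 6.2·tan 8.90° = 0.9709 m.
Layer 2: sin θ = p·1105 = 0.3226 → θ = 18.82°; offset = 9.8·tan 18.82° = 3.3396 m.
Layer 3: sin θ = p·2868 = 0.8372 → θ = 56.84°; offset = 7.5·tan 56.84° = 11.4806 m.
Σ offsets = 15.7910 m.

15.79 m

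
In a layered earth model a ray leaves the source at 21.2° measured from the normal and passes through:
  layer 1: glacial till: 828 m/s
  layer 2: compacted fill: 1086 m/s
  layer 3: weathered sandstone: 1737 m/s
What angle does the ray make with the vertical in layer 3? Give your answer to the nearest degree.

49°

Snell's law across each interface conserves sin θ / V, so sin θ_3 = V_3·sin θ₁/V₁.
sin θ_3 = 1737 × sin 21.2° / 828 = 0.7586.
θ_3 = arcsin 0.7586 = 49.34°.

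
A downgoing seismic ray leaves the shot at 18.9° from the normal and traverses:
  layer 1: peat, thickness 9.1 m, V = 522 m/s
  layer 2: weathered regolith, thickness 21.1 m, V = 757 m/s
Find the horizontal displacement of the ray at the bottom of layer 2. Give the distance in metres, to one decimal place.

Ray parameter p = sin 18.9° / 522 m/s = 6.2053e-04 s/m.
Layer 1: θ = 18.90°; offset = 9.1·tan 18.90° = 3.116 m.
Layer 2: sin θ = p·757 = 0.4697 → θ = 28.02°; offset = 21.1·tan 28.02° = 11.227 m.
Summing the layer offsets gives 14.343 m.

14.3 m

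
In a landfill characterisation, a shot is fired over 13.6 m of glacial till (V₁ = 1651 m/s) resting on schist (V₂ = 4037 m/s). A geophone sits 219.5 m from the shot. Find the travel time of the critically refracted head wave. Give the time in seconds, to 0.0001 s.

0.0694 s

t = x/V₂ + 2h·√(V₂²−V₁²)/(V₁V₂).
√(V₂²−V₁²) = √(4037²−1651²) = 3684.0 m/s; delay term = 2·13.6·3684.0/(1651·4037) = 0.01503 s.
t = 219.5/4037 + 0.01503 = 0.06941 s.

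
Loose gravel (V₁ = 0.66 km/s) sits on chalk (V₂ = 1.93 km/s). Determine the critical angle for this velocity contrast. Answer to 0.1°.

At critical incidence the refracted ray runs along the interface (θ₂ = 90°), so sin θ_c = V₁/V₂.
θ_c = arcsin(0.66/1.93) = arcsin 0.3420 = 20.00°.

20.0°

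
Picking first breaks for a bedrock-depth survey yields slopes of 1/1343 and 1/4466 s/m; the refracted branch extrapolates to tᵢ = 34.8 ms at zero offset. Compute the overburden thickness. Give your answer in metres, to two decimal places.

24.50 m

θ_c = arcsin(1343/4466) = 17.50°; cos θ_c = 0.9537.
tᵢ = 2h cos θ_c/V₁ ⇒ h = tᵢ·V₁/(2 cos θ_c) = 0.0348·1343/(2·0.9537) = 24.50 m.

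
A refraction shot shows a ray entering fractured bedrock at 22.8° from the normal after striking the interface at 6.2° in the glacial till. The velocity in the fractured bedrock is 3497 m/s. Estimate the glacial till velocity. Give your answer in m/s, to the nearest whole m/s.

sin 6.2° = 0.1080; sin 22.8° = 0.3875.
V₁ = V₂·(sin θ₁/sin θ₂) = 3497·(0.1080/0.3875) = 974.60 m/s.

975 m/s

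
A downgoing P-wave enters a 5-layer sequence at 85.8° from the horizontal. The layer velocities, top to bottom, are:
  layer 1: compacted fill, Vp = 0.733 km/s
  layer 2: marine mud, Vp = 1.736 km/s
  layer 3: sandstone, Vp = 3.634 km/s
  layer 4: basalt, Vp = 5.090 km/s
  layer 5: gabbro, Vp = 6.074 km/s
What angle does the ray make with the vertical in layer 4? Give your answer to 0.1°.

From the normal: θ₁ = 90° − 85.8° = 4.2°.
Ray parameter p = sin 4.2° / 0.733 = 9.9916e-02 s/km.
sin θ_4 = p·V_4 = 9.9916e-02 × 5.090 = 0.5086.
θ_4 = 30.57° from the vertical.

30.6°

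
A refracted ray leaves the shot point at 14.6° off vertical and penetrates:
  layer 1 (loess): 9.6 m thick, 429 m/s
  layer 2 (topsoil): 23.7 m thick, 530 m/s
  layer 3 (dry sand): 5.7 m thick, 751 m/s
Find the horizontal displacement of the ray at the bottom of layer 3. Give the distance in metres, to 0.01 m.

13.07 m

Apply Snell's law at each interface; in layer i the horizontal offset is hᵢ·tan θᵢ.
Layer 1: θ = 14.60°; offset = 9.6·tan 14.60° = 2.5006 m.
Layer 2: sin θ = 530·sin 14.6°/429 = 0.3114, θ = 18.14°; offset = 23.7·tan 18.14° = 7.7667 m.
Layer 3: sin θ = 751·sin 14.6°/429 = 0.4413, θ = 26.18°; offset = 5.7·tan 26.18° = 2.8029 m.
Total horizontal offset = 13.0702 m.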